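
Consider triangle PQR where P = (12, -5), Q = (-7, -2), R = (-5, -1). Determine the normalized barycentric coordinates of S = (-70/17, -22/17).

Signed area of the reference triangle: [PQR] = ½·(12·(-2−(-1)) + (-7)·(-1−(-5)) + (-5)·(-5−(-2))) = ½·(-12 − 28 + 15) = -25/2.
[SQR] = ½·((-70/17)·(-2−(-1)) + (-7)·(-1−(-22/17)) + (-5)·(-22/17−(-2))) = ½·(70/17 − 35/17 − 60/17) = -25/34, so the P-coordinate is (-25/34)/(-25/2) = 1/17.
[PSR] = ½·(12·(-22/17−(-1)) + (-70/17)·(-1−(-5)) + (-5)·(-5−(-22/17))) = ½·(-60/17 − 280/17 + 315/17) = -25/34, so the Q-coordinate is 1/17.
[PQS] = ½·(12·(-2−(-22/17)) + (-7)·(-22/17−(-5)) + (-70/17)·(-5−(-2))) = ½·(-144/17 − 441/17 + 210/17) = -375/34, so the R-coordinate is 15/17.

(1/17, 1/17, 15/17)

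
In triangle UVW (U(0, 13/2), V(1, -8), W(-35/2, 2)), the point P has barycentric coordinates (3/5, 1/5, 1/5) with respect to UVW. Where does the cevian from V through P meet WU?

(-35/8, 43/8)

Line VP meets WU where the V-coordinate vanishes; zeroing P's V-weight and renormalizing leaves W, U-weights 1/5 : 3/5 → (1/4, 3/4).
So Q = (1/4)·W + (3/4)·U = (-35/8, 43/8).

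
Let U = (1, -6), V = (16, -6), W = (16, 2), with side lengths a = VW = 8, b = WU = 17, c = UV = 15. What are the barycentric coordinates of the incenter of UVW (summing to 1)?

The incenter has barycentric coordinates proportional to the opposite side lengths: (8 : 17 : 15).
Normalizing by 8+17+15 = 40 gives (1/5, 17/40, 3/8).

(1/5, 17/40, 3/8)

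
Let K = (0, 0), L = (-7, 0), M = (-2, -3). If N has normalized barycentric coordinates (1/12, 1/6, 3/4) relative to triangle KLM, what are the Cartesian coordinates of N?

(-8/3, -9/4)

N = (1/12)·K + (1/6)·L + (3/4)·M.
x-coordinate: (1/12)·0 + (1/6)·(-7) + (3/4)·(-2) = -8/3.
y-coordinate: (1/12)·0 + (1/6)·0 + (3/4)·(-3) = -9/4.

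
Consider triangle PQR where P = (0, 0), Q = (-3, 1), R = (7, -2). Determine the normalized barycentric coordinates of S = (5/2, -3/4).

(1, -1/4, 1/4)

Signed area of the reference triangle: [PQR] = ½·(0·(1−(-2)) + (-3)·(-2−0) + 7·(0−1)) = ½·(0 + 6 − 7) = -1/2.
[SQR] = ½·((5/2)·(1−(-2)) + (-3)·(-2−(-3/4)) + 7·(-3/4−1)) = ½·(15/2 + 15/4 − 49/4) = -1/2, so the P-coordinate is (-1/2)/(-1/2) = 1.
[PSR] = ½·(0·(-3/4−(-2)) + (5/2)·(-2−0) + 7·(0−(-3/4))) = ½·(0 − 5 + 21/4) = 1/8, so the Q-coordinate is -1/4.
[PQS] = ½·(0·(1−(-3/4)) + (-3)·(-3/4−0) + (5/2)·(0−1)) = ½·(0 + 9/4 − 5/2) = -1/8, so the R-coordinate is 1/4.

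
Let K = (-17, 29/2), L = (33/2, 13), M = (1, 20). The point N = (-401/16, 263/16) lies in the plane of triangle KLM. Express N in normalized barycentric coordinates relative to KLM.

(9/8, -3/8, 1/4)

Signed area of the reference triangle: [KLM] = ½·((-17)·(13−20) + (33/2)·(20−(29/2)) + 1·(29/2−13)) = ½·(119 + 363/4 + 3/2) = 845/8.
[NLM] = ½·((-401/16)·(13−20) + (33/2)·(20−(263/16)) + 1·(263/16−13)) = ½·(2807/16 + 1881/32 + 55/16) = 7605/64, so the K-coordinate is (7605/64)/(845/8) = 9/8.
[KNM] = ½·((-17)·(263/16−20) + (-401/16)·(20−(29/2)) + 1·(29/2−(263/16))) = ½·(969/16 − 4411/32 − 31/16) = -2535/64, so the L-coordinate is -3/8.
[KLN] = ½·((-17)·(13−(263/16)) + (33/2)·(263/16−(29/2)) + (-401/16)·(29/2−13)) = ½·(935/16 + 1023/32 − 1203/32) = 845/32, so the M-coordinate is 1/4.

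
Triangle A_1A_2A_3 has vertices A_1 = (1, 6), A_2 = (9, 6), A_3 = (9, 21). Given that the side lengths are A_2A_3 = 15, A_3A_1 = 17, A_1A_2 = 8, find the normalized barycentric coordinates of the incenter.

(3/8, 17/40, 1/5)

The incenter has barycentric coordinates proportional to the opposite side lengths: (15 : 17 : 8).
Normalizing by 15+17+8 = 40 gives (3/8, 17/40, 1/5).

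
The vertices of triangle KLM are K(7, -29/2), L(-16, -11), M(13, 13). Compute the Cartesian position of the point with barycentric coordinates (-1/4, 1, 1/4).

N = (-1/4)·K + 1·L + (1/4)·M.
x-coordinate: (-1/4)·7 + 1·(-16) + (1/4)·13 = -29/2.
y-coordinate: (-1/4)·(-29/2) + 1·(-11) + (1/4)·13 = -33/8.

(-29/2, -33/8)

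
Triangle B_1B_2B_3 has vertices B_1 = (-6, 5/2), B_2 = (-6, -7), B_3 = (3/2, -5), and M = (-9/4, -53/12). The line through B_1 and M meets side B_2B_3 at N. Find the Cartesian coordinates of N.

(-3/2, -29/5)

Barycentric coordinates of M with respect to B_1B_2B_3: (1/6, 1/3, 1/2).
On side B_2B_3 the B_1-coordinate is zero; dropping M's B_1-weight 1/6 and renormalizing the remaining 1/3 : 1/2 gives weights 2/5, 3/5 on B_2, B_3.
N = (2/5)·(-6, -7) + (3/5)·(3/2, -5) = (-3/2, -29/5).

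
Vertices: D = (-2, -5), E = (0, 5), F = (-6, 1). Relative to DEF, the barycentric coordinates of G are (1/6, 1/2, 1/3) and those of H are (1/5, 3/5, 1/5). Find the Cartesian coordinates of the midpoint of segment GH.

Barycentric coordinates of the midpoint are the average: (11/60, 11/20, 4/15).
Converting: (11/60)·D + (11/20)·E + (4/15)·F = (-59/30, 21/10).

(-59/30, 21/10)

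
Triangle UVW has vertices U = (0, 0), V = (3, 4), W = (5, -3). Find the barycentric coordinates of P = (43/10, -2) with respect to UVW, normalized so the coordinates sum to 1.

Signed area of the reference triangle: [UVW] = ½·(0·(4−(-3)) + 3·(-3−0) + 5·(0−4)) = ½·(0 − 9 − 20) = -29/2.
[PVW] = ½·((43/10)·(4−(-3)) + 3·(-3−(-2)) + 5·(-2−4)) = ½·(301/10 − 3 − 30) = -29/20, so the U-coordinate is (-29/20)/(-29/2) = 1/10.
[UPW] = ½·(0·(-2−(-3)) + (43/10)·(-3−0) + 5·(0−(-2))) = ½·(0 − 129/10 + 10) = -29/20, so the V-coordinate is 1/10.
[UVP] = ½·(0·(4−(-2)) + 3·(-2−0) + (43/10)·(0−4)) = ½·(0 − 6 − 86/5) = -58/5, so the W-coordinate is 4/5.

(1/10, 1/10, 4/5)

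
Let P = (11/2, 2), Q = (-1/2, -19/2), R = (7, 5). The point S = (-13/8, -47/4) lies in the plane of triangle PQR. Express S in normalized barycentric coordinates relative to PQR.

(3/4, 1, -3/4)

Signed area of the reference triangle: [PQR] = ½·((11/2)·(-19/2−5) + (-1/2)·(5−2) + 7·(2−(-19/2))) = ½·(-319/4 − 3/2 + 161/2) = -3/8.
[SQR] = ½·((-13/8)·(-19/2−5) + (-1/2)·(5−(-47/4)) + 7·(-47/4−(-19/2))) = ½·(377/16 − 67/8 − 63/4) = -9/32, so the P-coordinate is (-9/32)/(-3/8) = 3/4.
[PSR] = ½·((11/2)·(-47/4−5) + (-13/8)·(5−2) + 7·(2−(-47/4))) = ½·(-737/8 − 39/8 + 385/4) = -3/8, so the Q-coordinate is 1.
[PQS] = ½·((11/2)·(-19/2−(-47/4)) + (-1/2)·(-47/4−2) + (-13/8)·(2−(-19/2))) = ½·(99/8 + 55/8 − 299/16) = 9/32, so the R-coordinate is -3/4.
Check: 3/4 + 1 − 3/4 = 1.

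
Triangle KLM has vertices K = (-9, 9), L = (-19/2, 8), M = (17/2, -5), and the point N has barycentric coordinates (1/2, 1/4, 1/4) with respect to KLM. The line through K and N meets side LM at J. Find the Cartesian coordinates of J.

Line KN meets LM where the K-coordinate vanishes; zeroing N's K-weight and renormalizing leaves L, M-weights 1/4 : 1/4 → (1/2, 1/2).
So J = (1/2)·L + (1/2)·M = (-1/2, 3/2).

(-1/2, 3/2)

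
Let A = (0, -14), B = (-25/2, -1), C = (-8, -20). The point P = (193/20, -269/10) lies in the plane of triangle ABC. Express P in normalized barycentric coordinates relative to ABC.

(17/10, -9/10, 1/5)

Signed area of the reference triangle: [ABC] = ½·(0·(-1−(-20)) + (-25/2)·(-20−(-14)) + (-8)·(-14−(-1))) = ½·(0 + 75 + 104) = 179/2.
[PBC] = ½·((193/20)·(-1−(-20)) + (-25/2)·(-20−(-269/10)) + (-8)·(-269/10−(-1))) = ½·(3667/20 − 345/4 + 1036/5) = 3043/20, so the A-coordinate is (3043/20)/(179/2) = 17/10.
[APC] = ½·(0·(-269/10−(-20)) + (193/20)·(-20−(-14)) + (-8)·(-14−(-269/10))) = ½·(0 − 579/10 − 516/5) = -1611/20, so the B-coordinate is -9/10.
[ABP] = ½·(0·(-1−(-269/10)) + (-25/2)·(-269/10−(-14)) + (193/20)·(-14−(-1))) = ½·(0 + 645/4 − 2509/20) = 179/10, so the C-coordinate is 1/5.
Check: 17/10 − 9/10 + 1/5 = 1.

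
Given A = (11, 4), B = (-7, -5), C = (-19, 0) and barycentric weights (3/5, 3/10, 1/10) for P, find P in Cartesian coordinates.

P = (3/5)·A + (3/10)·B + (1/10)·C.
x-coordinate: (3/5)·11 + (3/10)·(-7) + (1/10)·(-19) = 13/5.
y-coordinate: (3/5)·4 + (3/10)·(-5) + (1/10)·0 = 9/10.

(13/5, 9/10)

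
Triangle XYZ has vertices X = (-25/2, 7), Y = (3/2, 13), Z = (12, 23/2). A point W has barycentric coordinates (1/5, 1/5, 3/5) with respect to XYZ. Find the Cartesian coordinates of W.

W = (1/5)·X + (1/5)·Y + (3/5)·Z.
x-coordinate: (1/5)·(-25/2) + (1/5)·(3/2) + (3/5)·12 = 5.
y-coordinate: (1/5)·7 + (1/5)·13 + (3/5)·(23/2) = 109/10.

(5, 109/10)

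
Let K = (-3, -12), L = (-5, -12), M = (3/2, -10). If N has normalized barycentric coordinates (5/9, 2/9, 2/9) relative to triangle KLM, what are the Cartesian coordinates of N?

(-22/9, -104/9)

N = (5/9)·K + (2/9)·L + (2/9)·M.
x-coordinate: (5/9)·(-3) + (2/9)·(-5) + (2/9)·(3/2) = -22/9.
y-coordinate: (5/9)·(-12) + (2/9)·(-12) + (2/9)·(-10) = -104/9.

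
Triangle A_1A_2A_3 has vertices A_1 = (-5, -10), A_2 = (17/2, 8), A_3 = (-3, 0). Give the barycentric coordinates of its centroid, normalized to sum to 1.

The centroid is the average of the vertices, so each weight is 1/3.

(1/3, 1/3, 1/3)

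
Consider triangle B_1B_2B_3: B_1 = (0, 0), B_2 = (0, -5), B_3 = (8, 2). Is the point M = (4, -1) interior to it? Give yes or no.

yes

Barycentric coordinates of M: (1/10, 2/5, 1/2).
The three coordinates are positive, positive, positive; a point is interior exactly when all three are positive.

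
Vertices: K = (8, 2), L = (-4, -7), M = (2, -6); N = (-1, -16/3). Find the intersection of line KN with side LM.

Barycentric coordinates of N with respect to KLM: (1/6, 2/3, 1/6).
On side LM the K-coordinate is zero; dropping N's K-weight 1/6 and renormalizing the remaining 2/3 : 1/6 gives weights 4/5, 1/5 on L, M.
J = (4/5)·(-4, -7) + (1/5)·(2, -6) = (-14/5, -34/5).

(-14/5, -34/5)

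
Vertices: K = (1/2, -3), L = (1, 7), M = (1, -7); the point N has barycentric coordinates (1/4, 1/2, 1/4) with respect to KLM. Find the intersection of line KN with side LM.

(1, 7/3)

Line KN meets LM where the K-coordinate vanishes; zeroing N's K-weight and renormalizing leaves L, M-weights 1/2 : 1/4 → (2/3, 1/3).
So J = (2/3)·L + (1/3)·M = (1, 7/3).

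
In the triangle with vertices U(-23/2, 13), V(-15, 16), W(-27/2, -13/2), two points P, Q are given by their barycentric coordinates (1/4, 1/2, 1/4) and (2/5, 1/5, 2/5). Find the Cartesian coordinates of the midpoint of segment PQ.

(-107/8, 617/80)

Barycentric coordinates of the midpoint are the average: (13/40, 7/20, 13/40).
Converting: (13/40)·U + (7/20)·V + (13/40)·W = (-107/8, 617/80).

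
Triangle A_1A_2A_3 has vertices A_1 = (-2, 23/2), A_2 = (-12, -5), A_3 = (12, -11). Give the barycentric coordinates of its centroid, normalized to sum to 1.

The centroid is the average of the vertices, so each weight is 1/3.

(1/3, 1/3, 1/3)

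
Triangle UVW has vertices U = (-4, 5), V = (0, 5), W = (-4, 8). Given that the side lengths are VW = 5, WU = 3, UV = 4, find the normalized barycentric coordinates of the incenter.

(5/12, 1/4, 1/3)

The incenter has barycentric coordinates proportional to the opposite side lengths: (5 : 3 : 4).
Normalizing by 5+3+4 = 12 gives (5/12, 1/4, 1/3).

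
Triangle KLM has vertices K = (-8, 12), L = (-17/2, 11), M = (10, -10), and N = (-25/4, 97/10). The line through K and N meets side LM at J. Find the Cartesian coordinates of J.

(3/4, 1/2)

Barycentric coordinates of N with respect to KLM: (4/5, 1/10, 1/10).
On side LM the K-coordinate is zero; dropping N's K-weight 4/5 and renormalizing the remaining 1/10 : 1/10 gives weights 1/2, 1/2 on L, M.
J = (1/2)·(-17/2, 11) + (1/2)·(10, -10) = (3/4, 1/2).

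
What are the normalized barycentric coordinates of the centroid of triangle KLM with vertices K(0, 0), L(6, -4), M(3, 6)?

(1/3, 1/3, 1/3)

The centroid is the average of the vertices, so each weight is 1/3.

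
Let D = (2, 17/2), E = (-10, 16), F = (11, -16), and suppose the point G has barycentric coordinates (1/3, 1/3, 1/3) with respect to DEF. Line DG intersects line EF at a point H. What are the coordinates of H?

Line DG meets EF where the D-coordinate vanishes; zeroing G's D-weight and renormalizing leaves E, F-weights 1/3 : 1/3 → (1/2, 1/2).
So H = (1/2)·E + (1/2)·F = (1/2, 0).

(1/2, 0)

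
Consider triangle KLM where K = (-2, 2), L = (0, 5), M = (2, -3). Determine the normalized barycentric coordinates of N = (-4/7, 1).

Signed area of the reference triangle: [KLM] = ½·((-2)·(5−(-3)) + 0·(-3−2) + 2·(2−5)) = ½·(-16 + 0 − 6) = -11.
[NLM] = ½·((-4/7)·(5−(-3)) + 0·(-3−1) + 2·(1−5)) = ½·(-32/7 + 0 − 8) = -44/7, so the K-coordinate is (-44/7)/(-11) = 4/7.
[KNM] = ½·((-2)·(1−(-3)) + (-4/7)·(-3−2) + 2·(2−1)) = ½·(-8 + 20/7 + 2) = -11/7, so the L-coordinate is 1/7.
[KLN] = ½·((-2)·(5−1) + 0·(1−2) + (-4/7)·(2−5)) = ½·(-8 + 0 + 12/7) = -22/7, so the M-coordinate is 2/7.
Check: 4/7 + 1/7 + 2/7 = 1.

(4/7, 1/7, 2/7)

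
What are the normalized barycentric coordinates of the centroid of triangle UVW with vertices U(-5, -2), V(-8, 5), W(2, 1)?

(1/3, 1/3, 1/3)

The centroid is the average of the vertices, so each weight is 1/3.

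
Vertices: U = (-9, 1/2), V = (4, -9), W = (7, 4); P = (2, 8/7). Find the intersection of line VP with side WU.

(5/3, 17/6)

Barycentric coordinates of P with respect to UVW: (2/7, 1/7, 4/7).
On side WU the V-coordinate is zero; dropping P's V-weight 1/7 and renormalizing the remaining 4/7 : 2/7 gives weights 2/3, 1/3 on W, U.
Q = (2/3)·(7, 4) + (1/3)·(-9, 1/2) = (5/3, 17/6).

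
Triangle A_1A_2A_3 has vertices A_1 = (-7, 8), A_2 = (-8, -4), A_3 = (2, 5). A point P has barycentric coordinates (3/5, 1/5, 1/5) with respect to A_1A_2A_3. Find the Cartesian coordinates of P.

P = (3/5)·A_1 + (1/5)·A_2 + (1/5)·A_3.
x-coordinate: (3/5)·(-7) + (1/5)·(-8) + (1/5)·2 = -27/5.
y-coordinate: (3/5)·8 + (1/5)·(-4) + (1/5)·5 = 5.

(-27/5, 5)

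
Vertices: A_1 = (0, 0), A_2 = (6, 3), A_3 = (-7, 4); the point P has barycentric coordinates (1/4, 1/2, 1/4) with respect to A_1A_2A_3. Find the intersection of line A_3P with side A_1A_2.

Line A_3P meets A_1A_2 where the A_3-coordinate vanishes; zeroing P's A_3-weight and renormalizing leaves A_1, A_2-weights 1/4 : 1/2 → (1/3, 2/3).
So Q = (1/3)·A_1 + (2/3)·A_2 = (4, 2).

(4, 2)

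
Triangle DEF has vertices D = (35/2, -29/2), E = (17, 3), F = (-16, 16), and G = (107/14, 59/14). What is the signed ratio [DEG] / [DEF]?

[DEF] = ½·((35/2)·(3−16) + 17·(16−(-29/2)) + (-16)·(-29/2−3)) = ½·(-455/2 + 1037/2 + 280) = 571/2.
[DEG] = ½·((35/2)·(3−(59/14)) + 17·(59/14−(-29/2)) + (107/14)·(-29/2−3)) = ½·(-85/4 + 2227/7 − 535/4) = 571/7, so the ratio is (571/7)/(571/2) = 2/7.

2/7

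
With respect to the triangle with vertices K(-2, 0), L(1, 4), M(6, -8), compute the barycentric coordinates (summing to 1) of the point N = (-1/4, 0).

Signed area of the reference triangle: [KLM] = ½·((-2)·(4−(-8)) + 1·(-8−0) + 6·(0−4)) = ½·(-24 − 8 − 24) = -28.
[NLM] = ½·((-1/4)·(4−(-8)) + 1·(-8−0) + 6·(0−4)) = ½·(-3 − 8 − 24) = -35/2, so the K-coordinate is (-35/2)/(-28) = 5/8.
[KNM] = ½·((-2)·(0−(-8)) + (-1/4)·(-8−0) + 6·(0−0)) = ½·(-16 + 2 + 0) = -7, so the L-coordinate is 1/4.
[KLN] = ½·((-2)·(4−0) + 1·(0−0) + (-1/4)·(0−4)) = ½·(-8 + 0 + 1) = -7/2, so the M-coordinate is 1/8.

(5/8, 1/4, 1/8)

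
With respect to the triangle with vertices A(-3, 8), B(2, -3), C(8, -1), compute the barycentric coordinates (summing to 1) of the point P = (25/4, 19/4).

(1/2, -5/8, 9/8)

Signed area of the reference triangle: [ABC] = ½·((-3)·(-3−(-1)) + 2·(-1−8) + 8·(8−(-3))) = ½·(6 − 18 + 88) = 38.
[PBC] = ½·((25/4)·(-3−(-1)) + 2·(-1−(19/4)) + 8·(19/4−(-3))) = ½·(-25/2 − 23/2 + 62) = 19, so the A-coordinate is 19/38 = 1/2.
[APC] = ½·((-3)·(19/4−(-1)) + (25/4)·(-1−8) + 8·(8−(19/4))) = ½·(-69/4 − 225/4 + 26) = -95/4, so the B-coordinate is -5/8.
[ABP] = ½·((-3)·(-3−(19/4)) + 2·(19/4−8) + (25/4)·(8−(-3))) = ½·(93/4 − 13/2 + 275/4) = 171/4, so the C-coordinate is 9/8.
Check: 1/2 − 5/8 + 9/8 = 1.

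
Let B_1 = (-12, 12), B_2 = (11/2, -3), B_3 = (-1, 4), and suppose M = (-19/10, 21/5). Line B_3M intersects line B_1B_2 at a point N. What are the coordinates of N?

Barycentric coordinates of M with respect to B_1B_2B_3: (1/5, 1/5, 3/5).
On side B_1B_2 the B_3-coordinate is zero; dropping M's B_3-weight 3/5 and renormalizing the remaining 1/5 : 1/5 gives weights 1/2, 1/2 on B_1, B_2.
N = (1/2)·(-12, 12) + (1/2)·(11/2, -3) = (-13/4, 9/2).

(-13/4, 9/2)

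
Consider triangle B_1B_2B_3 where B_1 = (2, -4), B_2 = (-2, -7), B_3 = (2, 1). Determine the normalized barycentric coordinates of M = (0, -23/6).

Signed area of the reference triangle: [B_1B_2B_3] = ½·(2·(-7−1) + (-2)·(1−(-4)) + 2·(-4−(-7))) = ½·(-16 − 10 + 6) = -10.
[MB_2B_3] = ½·(0·(-7−1) + (-2)·(1−(-23/6)) + 2·(-23/6−(-7))) = ½·(0 − 29/3 + 19/3) = -5/3, so the B_1-coordinate is (-5/3)/(-10) = 1/6.
[B_1MB_3] = ½·(2·(-23/6−1) + 0·(1−(-4)) + 2·(-4−(-23/6))) = ½·(-29/3 + 0 − 1/3) = -5, so the B_2-coordinate is 1/2.
[B_1B_2M] = ½·(2·(-7−(-23/6)) + (-2)·(-23/6−(-4)) + 0·(-4−(-7))) = ½·(-19/3 − 1/3 + 0) = -10/3, so the B_3-coordinate is 1/3.
Check: 1/6 + 1/2 + 1/3 = 1.

(1/6, 1/2, 1/3)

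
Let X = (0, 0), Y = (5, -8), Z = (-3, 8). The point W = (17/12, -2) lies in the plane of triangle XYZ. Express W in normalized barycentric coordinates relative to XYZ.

Signed area of the reference triangle: [XYZ] = ½·(0·(-8−8) + 5·(8−0) + (-3)·(0−(-8))) = ½·(0 + 40 − 24) = 8.
[WYZ] = ½·((17/12)·(-8−8) + 5·(8−(-2)) + (-3)·(-2−(-8))) = ½·(-68/3 + 50 − 18) = 14/3, so the X-coordinate is (14/3)/8 = 7/12.
[XWZ] = ½·(0·(-2−8) + (17/12)·(8−0) + (-3)·(0−(-2))) = ½·(0 + 34/3 − 6) = 8/3, so the Y-coordinate is 1/3.
[XYW] = ½·(0·(-8−(-2)) + 5·(-2−0) + (17/12)·(0−(-8))) = ½·(0 − 10 + 34/3) = 2/3, so the Z-coordinate is 1/12.

(7/12, 1/3, 1/12)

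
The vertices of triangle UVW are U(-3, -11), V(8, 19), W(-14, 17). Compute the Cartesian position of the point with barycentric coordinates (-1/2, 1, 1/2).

(5/2, 33)

P = (-1/2)·U + 1·V + (1/2)·W.
x-coordinate: (-1/2)·(-3) + 1·8 + (1/2)·(-14) = 5/2.
y-coordinate: (-1/2)·(-11) + 1·19 + (1/2)·17 = 33.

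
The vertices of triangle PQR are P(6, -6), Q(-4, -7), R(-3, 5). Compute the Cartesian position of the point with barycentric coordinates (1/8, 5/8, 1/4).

(-5/2, -31/8)

S = (1/8)·P + (5/8)·Q + (1/4)·R.
x-coordinate: (1/8)·6 + (5/8)·(-4) + (1/4)·(-3) = -5/2.
y-coordinate: (1/8)·(-6) + (5/8)·(-7) + (1/4)·5 = -31/8.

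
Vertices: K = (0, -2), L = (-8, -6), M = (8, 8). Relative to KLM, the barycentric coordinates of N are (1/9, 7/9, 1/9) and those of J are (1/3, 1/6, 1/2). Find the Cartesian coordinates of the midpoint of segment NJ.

(-4/3, -5/6)

Barycentric coordinates of the midpoint are the average: (2/9, 17/36, 11/36).
Converting: (2/9)·K + (17/36)·L + (11/36)·M = (-4/3, -5/6).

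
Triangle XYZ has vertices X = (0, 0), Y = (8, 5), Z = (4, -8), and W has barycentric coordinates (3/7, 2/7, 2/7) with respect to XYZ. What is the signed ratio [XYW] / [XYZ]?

The signed ratio [XYW]/[XYZ] equals the barycentric coordinate of W at vertex Z, which is 2/7.

2/7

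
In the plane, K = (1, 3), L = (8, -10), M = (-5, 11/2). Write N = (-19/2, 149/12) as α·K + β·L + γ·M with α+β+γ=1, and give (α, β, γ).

(1/3, -1/2, 7/6)

Signed area of the reference triangle: [KLM] = ½·(1·(-10−(11/2)) + 8·(11/2−3) + (-5)·(3−(-10))) = ½·(-31/2 + 20 − 65) = -121/4.
[NLM] = ½·((-19/2)·(-10−(11/2)) + 8·(11/2−(149/12)) + (-5)·(149/12−(-10))) = ½·(589/4 − 166/3 − 1345/12) = -121/12, so the K-coordinate is (-121/12)/(-121/4) = 1/3.
[KNM] = ½·(1·(149/12−(11/2)) + (-19/2)·(11/2−3) + (-5)·(3−(149/12))) = ½·(83/12 − 95/4 + 565/12) = 121/8, so the L-coordinate is -1/2.
[KLN] = ½·(1·(-10−(149/12)) + 8·(149/12−3) + (-19/2)·(3−(-10))) = ½·(-269/12 + 226/3 − 247/2) = -847/24, so the M-coordinate is 7/6.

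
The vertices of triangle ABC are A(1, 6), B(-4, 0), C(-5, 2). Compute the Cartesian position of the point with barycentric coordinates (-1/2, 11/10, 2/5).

P = (-1/2)·A + (11/10)·B + (2/5)·C.
x-coordinate: (-1/2)·1 + (11/10)·(-4) + (2/5)·(-5) = -69/10.
y-coordinate: (-1/2)·6 + (11/10)·0 + (2/5)·2 = -11/5.

(-69/10, -11/5)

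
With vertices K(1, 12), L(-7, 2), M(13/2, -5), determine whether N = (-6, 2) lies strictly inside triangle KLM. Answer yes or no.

Barycentric coordinates of N: (7/191, 174/191, 10/191).
The three coordinates are positive, positive, positive; a point is interior exactly when all three are positive.

yes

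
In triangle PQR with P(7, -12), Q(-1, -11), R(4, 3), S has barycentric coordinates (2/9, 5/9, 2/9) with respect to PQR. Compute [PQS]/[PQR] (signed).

2/9

The signed ratio [PQS]/[PQR] equals the barycentric coordinate of S at vertex R, which is 2/9.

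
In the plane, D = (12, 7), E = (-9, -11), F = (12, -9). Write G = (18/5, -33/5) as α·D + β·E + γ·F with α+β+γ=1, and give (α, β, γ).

Signed area of the reference triangle: [DEF] = ½·(12·(-11−(-9)) + (-9)·(-9−7) + 12·(7−(-11))) = ½·(-24 + 144 + 216) = 168.
[GEF] = ½·((18/5)·(-11−(-9)) + (-9)·(-9−(-33/5)) + 12·(-33/5−(-11))) = ½·(-36/5 + 108/5 + 264/5) = 168/5, so the D-coordinate is (168/5)/168 = 1/5.
[DGF] = ½·(12·(-33/5−(-9)) + (18/5)·(-9−7) + 12·(7−(-33/5))) = ½·(144/5 − 288/5 + 816/5) = 336/5, so the E-coordinate is 2/5.
[DEG] = ½·(12·(-11−(-33/5)) + (-9)·(-33/5−7) + (18/5)·(7−(-11))) = ½·(-264/5 + 612/5 + 324/5) = 336/5, so the F-coordinate is 2/5.

(1/5, 2/5, 2/5)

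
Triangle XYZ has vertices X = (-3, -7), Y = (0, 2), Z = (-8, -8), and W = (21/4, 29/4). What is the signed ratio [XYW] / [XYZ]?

-3/4

[XYZ] = ½·((-3)·(2−(-8)) + 0·(-8−(-7)) + (-8)·(-7−2)) = ½·(-30 + 0 + 72) = 21.
[XYW] = ½·((-3)·(2−(29/4)) + 0·(29/4−(-7)) + (21/4)·(-7−2)) = ½·(63/4 + 0 − 189/4) = -63/4, so the ratio is (-63/4)/21 = -3/4.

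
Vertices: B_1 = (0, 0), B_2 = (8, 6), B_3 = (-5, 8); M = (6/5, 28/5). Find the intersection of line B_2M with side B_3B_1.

(-10/3, 16/3)

Barycentric coordinates of M with respect to B_1B_2B_3: (1/5, 2/5, 2/5).
On side B_3B_1 the B_2-coordinate is zero; dropping M's B_2-weight 2/5 and renormalizing the remaining 2/5 : 1/5 gives weights 2/3, 1/3 on B_3, B_1.
N = (2/3)·(-5, 8) + (1/3)·(0, 0) = (-10/3, 16/3).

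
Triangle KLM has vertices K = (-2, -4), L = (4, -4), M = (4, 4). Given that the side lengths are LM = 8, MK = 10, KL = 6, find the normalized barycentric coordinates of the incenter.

(1/3, 5/12, 1/4)

The incenter has barycentric coordinates proportional to the opposite side lengths: (8 : 10 : 6).
Normalizing by 8+10+6 = 24 gives (1/3, 5/12, 1/4).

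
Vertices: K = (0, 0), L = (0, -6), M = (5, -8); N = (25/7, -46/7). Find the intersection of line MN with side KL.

Barycentric coordinates of N with respect to KLM: (1/7, 1/7, 5/7).
On side KL the M-coordinate is zero; dropping N's M-weight 5/7 and renormalizing the remaining 1/7 : 1/7 gives weights 1/2, 1/2 on K, L.
J = (1/2)·(0, 0) + (1/2)·(0, -6) = (0, -3).

(0, -3)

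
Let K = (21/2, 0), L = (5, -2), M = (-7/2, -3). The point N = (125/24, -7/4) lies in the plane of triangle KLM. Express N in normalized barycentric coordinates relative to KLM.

Signed area of the reference triangle: [KLM] = ½·((21/2)·(-2−(-3)) + 5·(-3−0) + (-7/2)·(0−(-2))) = ½·(21/2 − 15 − 7) = -23/4.
[NLM] = ½·((125/24)·(-2−(-3)) + 5·(-3−(-7/4)) + (-7/2)·(-7/4−(-2))) = ½·(125/24 − 25/4 − 7/8) = -23/24, so the K-coordinate is (-23/24)/(-23/4) = 1/6.
[KNM] = ½·((21/2)·(-7/4−(-3)) + (125/24)·(-3−0) + (-7/2)·(0−(-7/4))) = ½·(105/8 − 125/8 − 49/8) = -69/16, so the L-coordinate is 3/4.
[KLN] = ½·((21/2)·(-2−(-7/4)) + 5·(-7/4−0) + (125/24)·(0−(-2))) = ½·(-21/8 − 35/4 + 125/12) = -23/48, so the M-coordinate is 1/12.
Check: 1/6 + 3/4 + 1/12 = 1.

(1/6, 3/4, 1/12)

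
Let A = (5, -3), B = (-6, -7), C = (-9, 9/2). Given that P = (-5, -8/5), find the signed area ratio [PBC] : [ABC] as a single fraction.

[ABC] = ½·(5·(-7−(9/2)) + (-6)·(9/2−(-3)) + (-9)·(-3−(-7))) = ½·(-115/2 − 45 − 36) = -277/4.
[PBC] = ½·((-5)·(-7−(9/2)) + (-6)·(9/2−(-8/5)) + (-9)·(-8/5−(-7))) = ½·(115/2 − 183/5 − 243/5) = -277/20, so the ratio is (-277/20)/(-277/4) = 1/5.

1/5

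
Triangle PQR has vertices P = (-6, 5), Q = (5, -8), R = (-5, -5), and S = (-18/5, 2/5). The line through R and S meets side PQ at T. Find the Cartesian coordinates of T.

(-13/4, 7/4)

Barycentric coordinates of S with respect to PQR: (3/5, 1/5, 1/5).
On side PQ the R-coordinate is zero; dropping S's R-weight 1/5 and renormalizing the remaining 3/5 : 1/5 gives weights 3/4, 1/4 on P, Q.
T = (3/4)·(-6, 5) + (1/4)·(5, -8) = (-13/4, 7/4).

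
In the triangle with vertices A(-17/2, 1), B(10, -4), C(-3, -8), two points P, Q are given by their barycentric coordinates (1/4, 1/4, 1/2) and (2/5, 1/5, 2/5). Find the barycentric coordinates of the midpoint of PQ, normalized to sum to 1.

Since both coordinate triples sum to 1, the midpoint's barycentrics are the componentwise average.
(1/4+2/5)/2 = 13/40; similarly 9/40 and 9/20.

(13/40, 9/40, 9/20)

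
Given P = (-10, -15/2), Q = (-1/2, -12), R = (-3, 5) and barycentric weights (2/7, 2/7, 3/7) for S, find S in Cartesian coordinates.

S = (2/7)·P + (2/7)·Q + (3/7)·R.
x-coordinate: (2/7)·(-10) + (2/7)·(-1/2) + (3/7)·(-3) = -30/7.
y-coordinate: (2/7)·(-15/2) + (2/7)·(-12) + (3/7)·5 = -24/7.

(-30/7, -24/7)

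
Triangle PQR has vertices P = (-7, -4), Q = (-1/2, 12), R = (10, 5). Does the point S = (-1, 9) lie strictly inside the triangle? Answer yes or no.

Barycentric coordinates of S: (10/61, 334/427, 23/427).
The three coordinates are positive, positive, positive; a point is interior exactly when all three are positive.

yes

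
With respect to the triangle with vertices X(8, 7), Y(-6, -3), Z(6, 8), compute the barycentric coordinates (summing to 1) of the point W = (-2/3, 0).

Signed area of the reference triangle: [XYZ] = ½·(8·(-3−8) + (-6)·(8−7) + 6·(7−(-3))) = ½·(-88 − 6 + 60) = -17.
[WYZ] = ½·((-2/3)·(-3−8) + (-6)·(8−0) + 6·(0−(-3))) = ½·(22/3 − 48 + 18) = -34/3, so the X-coordinate is (-34/3)/(-17) = 2/3.
[XWZ] = ½·(8·(0−8) + (-2/3)·(8−7) + 6·(7−0)) = ½·(-64 − 2/3 + 42) = -34/3, so the Y-coordinate is 2/3.
[XYW] = ½·(8·(-3−0) + (-6)·(0−7) + (-2/3)·(7−(-3))) = ½·(-24 + 42 − 20/3) = 17/3, so the Z-coordinate is -1/3.
Check: 2/3 + 2/3 − 1/3 = 1.

(2/3, 2/3, -1/3)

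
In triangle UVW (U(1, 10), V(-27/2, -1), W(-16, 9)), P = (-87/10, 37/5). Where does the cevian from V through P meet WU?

Barycentric coordinates of P with respect to UVW: (2/5, 1/5, 2/5).
On side WU the V-coordinate is zero; dropping P's V-weight 1/5 and renormalizing the remaining 2/5 : 2/5 gives weights 1/2, 1/2 on W, U.
Q = (1/2)·(-16, 9) + (1/2)·(1, 10) = (-15/2, 19/2).

(-15/2, 19/2)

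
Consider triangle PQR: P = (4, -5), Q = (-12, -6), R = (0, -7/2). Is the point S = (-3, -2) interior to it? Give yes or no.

no

Barycentric coordinates of S: (-51/56, -3/56, 55/28).
The three coordinates are negative, negative, positive; a point is interior exactly when all three are positive.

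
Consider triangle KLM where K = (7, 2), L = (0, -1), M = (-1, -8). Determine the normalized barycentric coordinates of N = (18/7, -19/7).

(3/7, 1/7, 3/7)

Signed area of the reference triangle: [KLM] = ½·(7·(-1−(-8)) + 0·(-8−2) + (-1)·(2−(-1))) = ½·(49 + 0 − 3) = 23.
[NLM] = ½·((18/7)·(-1−(-8)) + 0·(-8−(-19/7)) + (-1)·(-19/7−(-1))) = ½·(18 + 0 + 12/7) = 69/7, so the K-coordinate is (69/7)/23 = 3/7.
[KNM] = ½·(7·(-19/7−(-8)) + (18/7)·(-8−2) + (-1)·(2−(-19/7))) = ½·(37 − 180/7 − 33/7) = 23/7, so the L-coordinate is 1/7.
[KLN] = ½·(7·(-1−(-19/7)) + 0·(-19/7−2) + (18/7)·(2−(-1))) = ½·(12 + 0 + 54/7) = 69/7, so the M-coordinate is 3/7.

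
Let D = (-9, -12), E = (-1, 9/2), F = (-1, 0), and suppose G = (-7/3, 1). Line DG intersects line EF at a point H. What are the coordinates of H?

(-1, 18/5)

Barycentric coordinates of G with respect to DEF: (1/6, 2/3, 1/6).
On side EF the D-coordinate is zero; dropping G's D-weight 1/6 and renormalizing the remaining 2/3 : 1/6 gives weights 4/5, 1/5 on E, F.
H = (4/5)·(-1, 9/2) + (1/5)·(-1, 0) = (-1, 18/5).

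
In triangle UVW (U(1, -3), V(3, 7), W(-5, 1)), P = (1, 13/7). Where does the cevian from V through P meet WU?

(-1/2, -2)

Barycentric coordinates of P with respect to UVW: (3/7, 3/7, 1/7).
On side WU the V-coordinate is zero; dropping P's V-weight 3/7 and renormalizing the remaining 1/7 : 3/7 gives weights 1/4, 3/4 on W, U.
Q = (1/4)·(-5, 1) + (3/4)·(1, -3) = (-1/2, -2).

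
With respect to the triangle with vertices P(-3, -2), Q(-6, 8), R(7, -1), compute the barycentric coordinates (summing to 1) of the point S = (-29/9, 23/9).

Signed area of the reference triangle: [PQR] = ½·((-3)·(8−(-1)) + (-6)·(-1−(-2)) + 7·(-2−8)) = ½·(-27 − 6 − 70) = -103/2.
[SQR] = ½·((-29/9)·(8−(-1)) + (-6)·(-1−(23/9)) + 7·(23/9−8)) = ½·(-29 + 64/3 − 343/9) = -206/9, so the P-coordinate is (-206/9)/(-103/2) = 4/9.
[PSR] = ½·((-3)·(23/9−(-1)) + (-29/9)·(-1−(-2)) + 7·(-2−(23/9))) = ½·(-32/3 − 29/9 − 287/9) = -206/9, so the Q-coordinate is 4/9.
[PQS] = ½·((-3)·(8−(23/9)) + (-6)·(23/9−(-2)) + (-29/9)·(-2−8)) = ½·(-49/3 − 82/3 + 290/9) = -103/18, so the R-coordinate is 1/9.

(4/9, 4/9, 1/9)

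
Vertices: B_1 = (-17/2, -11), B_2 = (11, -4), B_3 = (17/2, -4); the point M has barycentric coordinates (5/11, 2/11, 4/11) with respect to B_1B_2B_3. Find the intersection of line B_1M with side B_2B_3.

(28/3, -4)

Line B_1M meets B_2B_3 where the B_1-coordinate vanishes; zeroing M's B_1-weight and renormalizing leaves B_2, B_3-weights 2/11 : 4/11 → (1/3, 2/3).
So N = (1/3)·B_2 + (2/3)·B_3 = (28/3, -4).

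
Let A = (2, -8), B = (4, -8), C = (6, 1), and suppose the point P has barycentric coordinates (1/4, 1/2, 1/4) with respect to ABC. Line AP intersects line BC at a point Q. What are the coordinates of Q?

(14/3, -5)

Line AP meets BC where the A-coordinate vanishes; zeroing P's A-weight and renormalizing leaves B, C-weights 1/2 : 1/4 → (2/3, 1/3).
So Q = (2/3)·B + (1/3)·C = (14/3, -5).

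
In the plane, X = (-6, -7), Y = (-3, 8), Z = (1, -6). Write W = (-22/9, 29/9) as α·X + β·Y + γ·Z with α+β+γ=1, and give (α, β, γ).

Signed area of the reference triangle: [XYZ] = ½·((-6)·(8−(-6)) + (-3)·(-6−(-7)) + 1·(-7−8)) = ½·(-84 − 3 − 15) = -51.
[WYZ] = ½·((-22/9)·(8−(-6)) + (-3)·(-6−(29/9)) + 1·(29/9−8)) = ½·(-308/9 + 83/3 − 43/9) = -17/3, so the X-coordinate is (-17/3)/(-51) = 1/9.
[XWZ] = ½·((-6)·(29/9−(-6)) + (-22/9)·(-6−(-7)) + 1·(-7−(29/9))) = ½·(-166/3 − 22/9 − 92/9) = -34, so the Y-coordinate is 2/3.
[XYW] = ½·((-6)·(8−(29/9)) + (-3)·(29/9−(-7)) + (-22/9)·(-7−8)) = ½·(-86/3 − 92/3 + 110/3) = -34/3, so the Z-coordinate is 2/9.

(1/9, 2/3, 2/9)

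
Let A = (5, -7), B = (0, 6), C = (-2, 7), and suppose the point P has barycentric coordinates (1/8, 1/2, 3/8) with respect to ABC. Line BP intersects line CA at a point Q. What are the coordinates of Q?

(-1/4, 7/2)

Line BP meets CA where the B-coordinate vanishes; zeroing P's B-weight and renormalizing leaves C, A-weights 3/8 : 1/8 → (3/4, 1/4).
So Q = (3/4)·C + (1/4)·A = (-1/4, 7/2).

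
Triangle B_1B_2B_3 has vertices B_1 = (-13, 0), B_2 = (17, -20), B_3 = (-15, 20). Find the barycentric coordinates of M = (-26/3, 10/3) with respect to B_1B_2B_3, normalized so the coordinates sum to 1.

Signed area of the reference triangle: [B_1B_2B_3] = ½·((-13)·(-20−20) + 17·(20−0) + (-15)·(0−(-20))) = ½·(520 + 340 − 300) = 280.
[MB_2B_3] = ½·((-26/3)·(-20−20) + 17·(20−(10/3)) + (-15)·(10/3−(-20))) = ½·(1040/3 + 850/3 − 350) = 140, so the B_1-coordinate is 140/280 = 1/2.
[B_1MB_3] = ½·((-13)·(10/3−20) + (-26/3)·(20−0) + (-15)·(0−(10/3))) = ½·(650/3 − 520/3 + 50) = 140/3, so the B_2-coordinate is 1/6.
[B_1B_2M] = ½·((-13)·(-20−(10/3)) + 17·(10/3−0) + (-26/3)·(0−(-20))) = ½·(910/3 + 170/3 − 520/3) = 280/3, so the B_3-coordinate is 1/3.

(1/2, 1/6, 1/3)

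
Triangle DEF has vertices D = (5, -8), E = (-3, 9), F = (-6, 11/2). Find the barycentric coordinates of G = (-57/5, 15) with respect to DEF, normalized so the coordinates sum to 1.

(-3/5, 2/5, 6/5)

Signed area of the reference triangle: [DEF] = ½·(5·(9−(11/2)) + (-3)·(11/2−(-8)) + (-6)·(-8−9)) = ½·(35/2 − 81/2 + 102) = 79/2.
[GEF] = ½·((-57/5)·(9−(11/2)) + (-3)·(11/2−15) + (-6)·(15−9)) = ½·(-399/10 + 57/2 − 36) = -237/10, so the D-coordinate is (-237/10)/(79/2) = -3/5.
[DGF] = ½·(5·(15−(11/2)) + (-57/5)·(11/2−(-8)) + (-6)·(-8−15)) = ½·(95/2 − 1539/10 + 138) = 79/5, so the E-coordinate is 2/5.
[DEG] = ½·(5·(9−15) + (-3)·(15−(-8)) + (-57/5)·(-8−9)) = ½·(-30 − 69 + 969/5) = 237/5, so the F-coordinate is 6/5.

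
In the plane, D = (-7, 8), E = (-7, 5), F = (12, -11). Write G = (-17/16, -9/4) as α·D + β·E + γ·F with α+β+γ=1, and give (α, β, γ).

(-3/4, 23/16, 5/16)

Signed area of the reference triangle: [DEF] = ½·((-7)·(5−(-11)) + (-7)·(-11−8) + 12·(8−5)) = ½·(-112 + 133 + 36) = 57/2.
[GEF] = ½·((-17/16)·(5−(-11)) + (-7)·(-11−(-9/4)) + 12·(-9/4−5)) = ½·(-17 + 245/4 − 87) = -171/8, so the D-coordinate is (-171/8)/(57/2) = -3/4.
[DGF] = ½·((-7)·(-9/4−(-11)) + (-17/16)·(-11−8) + 12·(8−(-9/4))) = ½·(-245/4 + 323/16 + 123) = 1311/32, so the E-coordinate is 23/16.
[DEG] = ½·((-7)·(5−(-9/4)) + (-7)·(-9/4−8) + (-17/16)·(8−5)) = ½·(-203/4 + 287/4 − 51/16) = 285/32, so the F-coordinate is 5/16.
Check: -3/4 + 23/16 + 5/16 = 1.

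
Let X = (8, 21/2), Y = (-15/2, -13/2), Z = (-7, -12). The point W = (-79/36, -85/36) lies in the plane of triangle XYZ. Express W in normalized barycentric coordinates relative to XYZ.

Signed area of the reference triangle: [XYZ] = ½·(8·(-13/2−(-12)) + (-15/2)·(-12−(21/2)) + (-7)·(21/2−(-13/2))) = ½·(44 + 675/4 − 119) = 375/8.
[WYZ] = ½·((-79/36)·(-13/2−(-12)) + (-15/2)·(-12−(-85/36)) + (-7)·(-85/36−(-13/2))) = ½·(-869/72 + 1735/24 − 1043/36) = 125/8, so the X-coordinate is (125/8)/(375/8) = 1/3.
[XWZ] = ½·(8·(-85/36−(-12)) + (-79/36)·(-12−(21/2)) + (-7)·(21/2−(-85/36))) = ½·(694/9 + 395/8 − 3241/36) = 875/48, so the Y-coordinate is 7/18.
[XYW] = ½·(8·(-13/2−(-85/36)) + (-15/2)·(-85/36−(21/2)) + (-79/36)·(21/2−(-13/2))) = ½·(-298/9 + 2315/24 − 1343/36) = 625/48, so the Z-coordinate is 5/18.
Check: 1/3 + 7/18 + 5/18 = 1.

(1/3, 7/18, 5/18)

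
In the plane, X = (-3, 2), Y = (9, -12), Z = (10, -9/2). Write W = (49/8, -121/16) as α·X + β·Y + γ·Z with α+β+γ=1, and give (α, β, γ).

(1/4, 5/8, 1/8)

Signed area of the reference triangle: [XYZ] = ½·((-3)·(-12−(-9/2)) + 9·(-9/2−2) + 10·(2−(-12))) = ½·(45/2 − 117/2 + 140) = 52.
[WYZ] = ½·((49/8)·(-12−(-9/2)) + 9·(-9/2−(-121/16)) + 10·(-121/16−(-12))) = ½·(-735/16 + 441/16 + 355/8) = 13, so the X-coordinate is 13/52 = 1/4.
[XWZ] = ½·((-3)·(-121/16−(-9/2)) + (49/8)·(-9/2−2) + 10·(2−(-121/16))) = ½·(147/16 − 637/16 + 765/8) = 65/2, so the Y-coordinate is 5/8.
[XYW] = ½·((-3)·(-12−(-121/16)) + 9·(-121/16−2) + (49/8)·(2−(-12))) = ½·(213/16 − 1377/16 + 343/4) = 13/2, so the Z-coordinate is 1/8.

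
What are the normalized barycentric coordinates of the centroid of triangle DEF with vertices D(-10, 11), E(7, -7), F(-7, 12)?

(1/3, 1/3, 1/3)

The centroid is the average of the vertices, so each weight is 1/3.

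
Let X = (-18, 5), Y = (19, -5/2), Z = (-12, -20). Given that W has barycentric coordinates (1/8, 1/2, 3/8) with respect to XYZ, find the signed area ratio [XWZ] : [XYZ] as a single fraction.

1/2

The signed ratio [XWZ]/[XYZ] equals the barycentric coordinate of W at vertex Y, which is 1/2.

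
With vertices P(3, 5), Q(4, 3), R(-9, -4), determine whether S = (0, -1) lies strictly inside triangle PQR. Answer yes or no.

no

Barycentric coordinates of S: (-8/11, 15/11, 4/11).
The three coordinates are negative, positive, positive; a point is interior exactly when all three are positive.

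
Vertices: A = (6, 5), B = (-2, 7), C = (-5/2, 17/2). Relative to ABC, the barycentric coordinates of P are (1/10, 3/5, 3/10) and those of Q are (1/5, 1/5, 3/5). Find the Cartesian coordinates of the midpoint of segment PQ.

(-41/40, 59/8)

Barycentric coordinates of the midpoint are the average: (3/20, 2/5, 9/20).
Converting: (3/20)·A + (2/5)·B + (9/20)·C = (-41/40, 59/8).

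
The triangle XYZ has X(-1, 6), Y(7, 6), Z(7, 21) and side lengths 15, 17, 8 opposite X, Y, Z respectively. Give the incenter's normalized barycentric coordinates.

The incenter has barycentric coordinates proportional to the opposite side lengths: (15 : 17 : 8).
Normalizing by 15+17+8 = 40 gives (3/8, 17/40, 1/5).

(3/8, 17/40, 1/5)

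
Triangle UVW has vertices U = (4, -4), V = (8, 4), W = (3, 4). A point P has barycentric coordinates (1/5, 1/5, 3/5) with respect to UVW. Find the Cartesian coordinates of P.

P = (1/5)·U + (1/5)·V + (3/5)·W.
x-coordinate: (1/5)·4 + (1/5)·8 + (3/5)·3 = 21/5.
y-coordinate: (1/5)·(-4) + (1/5)·4 + (3/5)·4 = 12/5.

(21/5, 12/5)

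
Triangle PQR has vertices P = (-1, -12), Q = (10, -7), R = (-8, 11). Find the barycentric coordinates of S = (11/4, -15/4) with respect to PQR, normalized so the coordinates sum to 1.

(1/4, 1/2, 1/4)

Signed area of the reference triangle: [PQR] = ½·((-1)·(-7−11) + 10·(11−(-12)) + (-8)·(-12−(-7))) = ½·(18 + 230 + 40) = 144.
[SQR] = ½·((11/4)·(-7−11) + 10·(11−(-15/4)) + (-8)·(-15/4−(-7))) = ½·(-99/2 + 295/2 − 26) = 36, so the P-coordinate is 36/144 = 1/4.
[PSR] = ½·((-1)·(-15/4−11) + (11/4)·(11−(-12)) + (-8)·(-12−(-15/4))) = ½·(59/4 + 253/4 + 66) = 72, so the Q-coordinate is 1/2.
[PQS] = ½·((-1)·(-7−(-15/4)) + 10·(-15/4−(-12)) + (11/4)·(-12−(-7))) = ½·(13/4 + 165/2 − 55/4) = 36, so the R-coordinate is 1/4.
Check: 1/4 + 1/2 + 1/4 = 1.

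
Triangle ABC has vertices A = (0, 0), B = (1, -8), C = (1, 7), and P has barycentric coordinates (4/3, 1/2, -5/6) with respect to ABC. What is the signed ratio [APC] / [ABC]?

1/2

The signed ratio [APC]/[ABC] equals the barycentric coordinate of P at vertex B, which is 1/2.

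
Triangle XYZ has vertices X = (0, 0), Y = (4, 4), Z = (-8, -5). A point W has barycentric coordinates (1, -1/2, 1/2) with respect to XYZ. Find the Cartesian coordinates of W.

(-6, -9/2)

W = 1·X + (-1/2)·Y + (1/2)·Z.
x-coordinate: 1·0 + (-1/2)·4 + (1/2)·(-8) = -6.
y-coordinate: 1·0 + (-1/2)·4 + (1/2)·(-5) = -9/2.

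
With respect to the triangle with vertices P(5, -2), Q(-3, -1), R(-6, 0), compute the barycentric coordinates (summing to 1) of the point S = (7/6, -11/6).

Signed area of the reference triangle: [PQR] = ½·(5·(-1−0) + (-3)·(0−(-2)) + (-6)·(-2−(-1))) = ½·(-5 − 6 + 6) = -5/2.
[SQR] = ½·((7/6)·(-1−0) + (-3)·(0−(-11/6)) + (-6)·(-11/6−(-1))) = ½·(-7/6 − 11/2 + 5) = -5/6, so the P-coordinate is (-5/6)/(-5/2) = 1/3.
[PSR] = ½·(5·(-11/6−0) + (7/6)·(0−(-2)) + (-6)·(-2−(-11/6))) = ½·(-55/6 + 7/3 + 1) = -35/12, so the Q-coordinate is 7/6.
[PQS] = ½·(5·(-1−(-11/6)) + (-3)·(-11/6−(-2)) + (7/6)·(-2−(-1))) = ½·(25/6 − 1/2 − 7/6) = 5/4, so the R-coordinate is -1/2.

(1/3, 7/6, -1/2)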